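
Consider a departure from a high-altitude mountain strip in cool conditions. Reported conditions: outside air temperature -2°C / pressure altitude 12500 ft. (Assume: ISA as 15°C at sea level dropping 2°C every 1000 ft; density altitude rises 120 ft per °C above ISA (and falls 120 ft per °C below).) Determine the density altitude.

13460 ft

ISA temperature at 12500 ft = 15 − 2 × (12500/1000) = -10°C.
ISA deviation = -2 − (-10) = +8°C.
Density altitude = 12500 + 120 × (8) = 12500 + (+960) = 13460 ft.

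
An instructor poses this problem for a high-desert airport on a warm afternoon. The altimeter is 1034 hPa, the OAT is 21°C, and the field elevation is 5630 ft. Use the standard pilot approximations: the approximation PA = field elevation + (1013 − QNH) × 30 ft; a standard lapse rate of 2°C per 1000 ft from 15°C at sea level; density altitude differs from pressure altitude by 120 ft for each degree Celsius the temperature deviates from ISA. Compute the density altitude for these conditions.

6920 ft

Pressure altitude = 5630 + (1013 − 1034) × 30 = 5630 + (-630) = 5000 ft.
ISA temperature at 5000 ft = 15 − 2 × (5000/1000) = 5°C.
ISA deviation = 21 − 5 = +16°C.
Density altitude = 5000 + 120 × (16) = 6920 ft.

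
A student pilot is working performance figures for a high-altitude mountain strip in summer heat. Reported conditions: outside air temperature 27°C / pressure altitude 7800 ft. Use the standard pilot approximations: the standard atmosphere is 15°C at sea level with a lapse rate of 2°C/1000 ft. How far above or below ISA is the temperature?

ISA temperature at 7800 ft = 15 − 2 × (7800/1000) = -0.6°C.
Deviation = OAT − ISA = 27 − (-0.6) = +27.6°C.

ISA+27.6°C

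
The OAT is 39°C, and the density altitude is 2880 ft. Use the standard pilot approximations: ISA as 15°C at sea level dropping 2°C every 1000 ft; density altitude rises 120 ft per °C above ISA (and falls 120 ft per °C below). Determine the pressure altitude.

0 ft

DA = PA + 120 × (OAT − (15 − 2·PA/1000)) = PA + 120·OAT − 1800 + 0.24·PA = 1.24·PA + 120·OAT − 1800.
So 1.24·PA = 2880 − 120 × 39 + 1800 = 0.
PA = 0 / 1.24 = 0 ft.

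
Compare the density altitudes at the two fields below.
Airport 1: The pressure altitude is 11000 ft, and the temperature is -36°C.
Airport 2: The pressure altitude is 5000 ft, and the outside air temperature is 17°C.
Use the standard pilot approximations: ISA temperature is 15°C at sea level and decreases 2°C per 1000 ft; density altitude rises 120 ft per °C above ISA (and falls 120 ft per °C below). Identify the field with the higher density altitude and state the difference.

Airport 1: ISA temp = -7°C, deviation -29°C, DA = 11000 + 120 × (-29) = 7520 ft.
Airport 2: ISA temp = 5°C, deviation +12°C, DA = 5000 + 120 × 12 = 6440 ft.
Airport 1 is higher by 7520 − 6440 = 1080 ft.

Airport 1 by 1080 ft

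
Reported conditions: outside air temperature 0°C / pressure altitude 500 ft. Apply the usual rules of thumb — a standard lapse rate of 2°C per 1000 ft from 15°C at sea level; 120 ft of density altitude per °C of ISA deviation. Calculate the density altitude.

ISA temperature at 500 ft = 15 − 2 × (500/1000) = 14°C.
ISA deviation = 0 − 14 = -14°C.
Density altitude = 500 + 120 × (-14) = 500 + (-1680) = -1180 ft.

-1180 ft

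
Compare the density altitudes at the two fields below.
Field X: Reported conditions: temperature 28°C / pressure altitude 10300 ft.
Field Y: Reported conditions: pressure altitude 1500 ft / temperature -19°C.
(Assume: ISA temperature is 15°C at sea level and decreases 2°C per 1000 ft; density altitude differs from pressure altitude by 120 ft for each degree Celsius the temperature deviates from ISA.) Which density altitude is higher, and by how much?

Field X by 16552 ft

Field X: ISA temp = -5.6°C, deviation +33.6°C, DA = 10300 + 120 × 33.6 = 14332 ft.
Field Y: ISA temp = 12°C, deviation -31°C, DA = 1500 + 120 × (-31) = -2220 ft.
Field X is higher by 14332 − (-2220) = 16552 ft.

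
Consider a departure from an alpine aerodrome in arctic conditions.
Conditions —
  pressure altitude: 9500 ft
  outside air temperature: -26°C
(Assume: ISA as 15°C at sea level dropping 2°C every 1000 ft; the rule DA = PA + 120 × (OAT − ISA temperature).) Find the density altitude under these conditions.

6860 ft

ISA temperature at 9500 ft = 15 − 2 × (9500/1000) = -4°C.
ISA deviation = -26 − (-4) = -22°C.
Density altitude = 9500 + 120 × (-22) = 9500 + (-2640) = 6860 ft.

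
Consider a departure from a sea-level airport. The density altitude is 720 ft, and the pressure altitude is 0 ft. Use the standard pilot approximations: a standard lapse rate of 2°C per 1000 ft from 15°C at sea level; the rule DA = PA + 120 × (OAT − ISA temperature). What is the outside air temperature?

21°C

Density altitude − pressure altitude = 720 − 0 = +720 ft.
At 120 ft/°C that is an ISA deviation of 720/120 = +6°C.
ISA temperature at 0 ft = 15 − 2 × (0/1000) = 15°C.
OAT = ISA + deviation = 15 + (+6) = 21°C.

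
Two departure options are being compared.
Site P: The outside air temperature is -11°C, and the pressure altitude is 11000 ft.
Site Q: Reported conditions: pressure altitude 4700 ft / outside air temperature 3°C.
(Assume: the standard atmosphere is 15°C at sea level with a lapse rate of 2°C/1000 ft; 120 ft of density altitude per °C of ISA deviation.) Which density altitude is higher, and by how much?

Site P by 6132 ft

Site P: ISA temp = -7°C, deviation -4°C, DA = 11000 + 120 × (-4) = 10520 ft.
Site Q: ISA temp = 5.6°C, deviation -2.6°C, DA = 4700 + 120 × (-2.6) = 4388 ft.
Site P is higher by 10520 − 4388 = 6132 ft.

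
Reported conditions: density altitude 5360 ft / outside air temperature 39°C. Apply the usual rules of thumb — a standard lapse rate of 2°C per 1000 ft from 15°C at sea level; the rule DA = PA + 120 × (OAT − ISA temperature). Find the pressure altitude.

DA = PA + 120 × (OAT − (15 − 2·PA/1000)) = PA + 120·OAT − 1800 + 0.24·PA = 1.24·PA + 120·OAT − 1800.
So 1.24·PA = 5360 − 120 × 39 + 1800 = 2480.
PA = 2480 / 1.24 = 2000 ft.

2000 ft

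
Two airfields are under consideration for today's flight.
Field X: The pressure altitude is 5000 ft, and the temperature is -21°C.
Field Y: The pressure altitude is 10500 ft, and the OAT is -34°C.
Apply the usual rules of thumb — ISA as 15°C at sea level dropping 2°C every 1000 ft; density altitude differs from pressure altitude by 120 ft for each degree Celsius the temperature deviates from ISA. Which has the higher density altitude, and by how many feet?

Field X: ISA temp = 5°C, deviation -26°C, DA = 5000 + 120 × (-26) = 1880 ft.
Field Y: ISA temp = -6°C, deviation -28°C, DA = 10500 + 120 × (-28) = 7140 ft.
Field Y is higher by 7140 − 1880 = 5260 ft.

Field Y by 5260 ft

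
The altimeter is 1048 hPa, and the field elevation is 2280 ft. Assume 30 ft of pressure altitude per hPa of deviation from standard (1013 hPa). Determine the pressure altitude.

Pressure correction = (1013 − 1048) × 30 = -1050 ft.
Pressure altitude = 2280 + (-1050) = 1230 ft.

1230 ft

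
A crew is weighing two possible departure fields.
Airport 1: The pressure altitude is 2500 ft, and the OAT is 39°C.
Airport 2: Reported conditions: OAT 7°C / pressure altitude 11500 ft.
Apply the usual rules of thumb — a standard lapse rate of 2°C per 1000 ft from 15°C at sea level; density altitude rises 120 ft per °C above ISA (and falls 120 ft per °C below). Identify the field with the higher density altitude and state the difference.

Airport 1: ISA temp = 10°C, deviation +29°C, DA = 2500 + 120 × 29 = 5980 ft.
Airport 2: ISA temp = -8°C, deviation +15°C, DA = 11500 + 120 × 15 = 13300 ft.
Airport 2 is higher by 13300 − 5980 = 7320 ft.

Airport 2 by 7320 ft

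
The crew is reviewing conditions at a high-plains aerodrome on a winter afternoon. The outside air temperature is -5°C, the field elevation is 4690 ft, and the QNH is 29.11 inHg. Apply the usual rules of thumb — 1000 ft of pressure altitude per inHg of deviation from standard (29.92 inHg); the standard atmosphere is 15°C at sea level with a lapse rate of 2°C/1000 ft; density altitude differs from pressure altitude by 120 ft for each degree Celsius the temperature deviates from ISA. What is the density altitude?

4420 ft

Pressure altitude = 4690 + (29.92 − 29.11) × 1000 = 4690 + (+810) = 5500 ft.
ISA temperature at 5500 ft = 15 − 2 × (5500/1000) = 4°C.
ISA deviation = -5 − 4 = -9°C.
Density altitude = 5500 + 120 × (-9) = 4420 ft.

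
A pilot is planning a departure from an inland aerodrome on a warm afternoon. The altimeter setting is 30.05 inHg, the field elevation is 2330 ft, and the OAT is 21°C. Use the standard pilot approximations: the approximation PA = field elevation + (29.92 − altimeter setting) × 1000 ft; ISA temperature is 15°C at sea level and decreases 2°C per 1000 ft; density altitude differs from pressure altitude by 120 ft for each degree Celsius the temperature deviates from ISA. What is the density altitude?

3448 ft

Pressure altitude = 2330 + (29.92 − 30.05) × 1000 = 2330 + (-130) = 2200 ft.
ISA temperature at 2200 ft = 15 − 2 × (2200/1000) = 10.6°C.
ISA deviation = 21 − 10.6 = +10.4°C.
Density altitude = 2200 + 120 × (10.4) = 3448 ft.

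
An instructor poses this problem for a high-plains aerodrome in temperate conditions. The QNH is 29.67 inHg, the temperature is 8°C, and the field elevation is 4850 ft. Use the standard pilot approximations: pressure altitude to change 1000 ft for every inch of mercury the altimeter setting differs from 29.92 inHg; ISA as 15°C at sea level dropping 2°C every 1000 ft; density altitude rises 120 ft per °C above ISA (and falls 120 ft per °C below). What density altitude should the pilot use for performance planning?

5484 ft

Pressure altitude = 4850 + (29.92 − 29.67) × 1000 = 4850 + (+250) = 5100 ft.
ISA temperature at 5100 ft = 15 − 2 × (5100/1000) = 4.8°C.
ISA deviation = 8 − 4.8 = +3.2°C.
Density altitude = 5100 + 120 × (3.2) = 5484 ft.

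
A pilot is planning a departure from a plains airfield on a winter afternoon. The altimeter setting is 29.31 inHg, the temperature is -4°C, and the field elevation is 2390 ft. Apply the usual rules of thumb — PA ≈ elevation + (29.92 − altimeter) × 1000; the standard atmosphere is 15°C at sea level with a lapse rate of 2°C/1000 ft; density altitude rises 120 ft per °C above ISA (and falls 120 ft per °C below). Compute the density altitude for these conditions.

Pressure altitude = 2390 + (29.92 − 29.31) × 1000 = 2390 + (+610) = 3000 ft.
ISA temperature at 3000 ft = 15 − 2 × (3000/1000) = 9°C.
ISA deviation = -4 − 9 = -13°C.
Density altitude = 3000 + 120 × (-13) = 1440 ft.

1440 ft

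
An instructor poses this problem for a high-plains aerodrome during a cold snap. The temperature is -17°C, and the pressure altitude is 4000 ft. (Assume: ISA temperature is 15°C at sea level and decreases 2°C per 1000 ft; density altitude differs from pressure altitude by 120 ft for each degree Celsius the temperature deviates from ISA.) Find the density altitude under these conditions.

ISA temperature at 4000 ft = 15 − 2 × (4000/1000) = 7°C.
ISA deviation = -17 − 7 = -24°C.
Density altitude = 4000 + 120 × (-24) = 4000 + (-2880) = 1120 ft.

1120 ft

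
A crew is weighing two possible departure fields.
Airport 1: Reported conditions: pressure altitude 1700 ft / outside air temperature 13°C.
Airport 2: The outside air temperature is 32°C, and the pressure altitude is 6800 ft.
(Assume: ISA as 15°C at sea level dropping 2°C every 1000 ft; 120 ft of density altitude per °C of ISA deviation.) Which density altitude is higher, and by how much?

Airport 1: ISA temp = 11.6°C, deviation +1.4°C, DA = 1700 + 120 × 1.4 = 1868 ft.
Airport 2: ISA temp = 1.4°C, deviation +30.6°C, DA = 6800 + 120 × 30.6 = 10472 ft.
Airport 2 is higher by 10472 − 1868 = 8604 ft.

Airport 2 by 8604 ft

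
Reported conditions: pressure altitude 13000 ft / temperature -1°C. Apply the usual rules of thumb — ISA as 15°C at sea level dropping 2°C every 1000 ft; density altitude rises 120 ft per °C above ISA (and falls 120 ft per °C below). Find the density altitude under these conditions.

ISA temperature at 13000 ft = 15 − 2 × (13000/1000) = -11°C.
ISA deviation = -1 − (-11) = +10°C.
Density altitude = 13000 + 120 × (10) = 13000 + (+1200) = 14200 ft.

14200 ft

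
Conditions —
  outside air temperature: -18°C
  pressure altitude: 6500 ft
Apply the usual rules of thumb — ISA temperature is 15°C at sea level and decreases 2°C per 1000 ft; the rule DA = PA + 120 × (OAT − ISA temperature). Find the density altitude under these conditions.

ISA temperature at 6500 ft = 15 − 2 × (6500/1000) = 2°C.
ISA deviation = -18 − 2 = -20°C.
Density altitude = 6500 + 120 × (-20) = 6500 + (-2400) = 4100 ft.

4100 ft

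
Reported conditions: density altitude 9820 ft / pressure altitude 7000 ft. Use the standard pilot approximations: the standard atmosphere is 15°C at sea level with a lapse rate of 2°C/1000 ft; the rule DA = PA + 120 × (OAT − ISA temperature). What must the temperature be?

Density altitude − pressure altitude = 9820 − 7000 = +2820 ft.
At 120 ft/°C that is an ISA deviation of 2820/120 = +23.5°C.
ISA temperature at 7000 ft = 15 − 2 × (7000/1000) = 1°C.
OAT = ISA + deviation = 1 + (+23.5) = 24.5°C.

24.5°C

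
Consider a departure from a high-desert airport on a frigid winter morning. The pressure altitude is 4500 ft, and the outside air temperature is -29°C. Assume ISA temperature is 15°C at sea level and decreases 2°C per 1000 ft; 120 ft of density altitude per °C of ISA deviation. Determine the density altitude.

ISA temperature at 4500 ft = 15 − 2 × (4500/1000) = 6°C.
ISA deviation = -29 − 6 = -35°C.
Density altitude = 4500 + 120 × (-35) = 4500 + (-4200) = 300 ft.

300 ft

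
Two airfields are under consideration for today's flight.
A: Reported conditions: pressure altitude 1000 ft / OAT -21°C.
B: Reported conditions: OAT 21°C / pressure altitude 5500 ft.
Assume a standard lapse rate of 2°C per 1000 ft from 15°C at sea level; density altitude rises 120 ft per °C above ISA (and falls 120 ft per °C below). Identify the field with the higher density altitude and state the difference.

A: ISA temp = 13°C, deviation -34°C, DA = 1000 + 120 × (-34) = -3080 ft.
B: ISA temp = 4°C, deviation +17°C, DA = 5500 + 120 × 17 = 7540 ft.
B is higher by 7540 − (-3080) = 10620 ft.

B by 10620 ft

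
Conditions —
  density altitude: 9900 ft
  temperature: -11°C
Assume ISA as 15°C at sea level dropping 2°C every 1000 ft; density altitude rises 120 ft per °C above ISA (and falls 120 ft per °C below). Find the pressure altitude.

10500 ft

DA = PA + 120 × (OAT − (15 − 2·PA/1000)) = PA + 120·OAT − 1800 + 0.24·PA = 1.24·PA + 120·OAT − 1800.
So 1.24·PA = 9900 − 120 × (-11) + 1800 = 13020.
PA = 13020 / 1.24 = 10500 ft.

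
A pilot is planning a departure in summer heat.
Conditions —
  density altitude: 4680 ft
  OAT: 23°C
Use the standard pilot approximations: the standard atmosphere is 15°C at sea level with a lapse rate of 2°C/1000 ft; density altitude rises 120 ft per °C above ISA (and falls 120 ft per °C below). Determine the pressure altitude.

3000 ft

DA = PA + 120 × (OAT − (15 − 2·PA/1000)) = PA + 120·OAT − 1800 + 0.24·PA = 1.24·PA + 120·OAT − 1800.
So 1.24·PA = 4680 − 120 × 23 + 1800 = 3720.
PA = 3720 / 1.24 = 3000 ft.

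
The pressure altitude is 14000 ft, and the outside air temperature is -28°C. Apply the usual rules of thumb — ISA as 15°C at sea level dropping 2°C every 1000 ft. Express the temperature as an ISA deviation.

ISA temperature at 14000 ft = 15 − 2 × (14000/1000) = -13°C.
Deviation = OAT − ISA = -28 − (-13) = -15°C.

ISA-15°C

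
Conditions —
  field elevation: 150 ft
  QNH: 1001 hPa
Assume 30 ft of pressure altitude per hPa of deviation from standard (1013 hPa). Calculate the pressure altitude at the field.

510 ft

Pressure correction = (1013 − 1001) × 30 = +360 ft.
Pressure altitude = 150 + (+360) = 510 ft.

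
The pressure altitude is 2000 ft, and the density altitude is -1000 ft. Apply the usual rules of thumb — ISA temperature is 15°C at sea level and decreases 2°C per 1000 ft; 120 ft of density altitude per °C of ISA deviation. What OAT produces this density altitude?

-14°C

Density altitude − pressure altitude = -1000 − 2000 = -3000 ft.
At 120 ft/°C that is an ISA deviation of -3000/120 = -25°C.
ISA temperature at 2000 ft = 15 − 2 × (2000/1000) = 11°C.
OAT = ISA + deviation = 11 + (-25) = -14°C.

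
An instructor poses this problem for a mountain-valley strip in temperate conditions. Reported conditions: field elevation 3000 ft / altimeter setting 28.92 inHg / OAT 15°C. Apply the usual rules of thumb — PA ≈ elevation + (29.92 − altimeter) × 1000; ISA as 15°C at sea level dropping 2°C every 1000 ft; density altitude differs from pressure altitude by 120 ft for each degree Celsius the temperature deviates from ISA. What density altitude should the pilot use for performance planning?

4960 ft

Pressure altitude = 3000 + (29.92 − 28.92) × 1000 = 3000 + (+1000) = 4000 ft.
ISA temperature at 4000 ft = 15 − 2 × (4000/1000) = 7°C.
ISA deviation = 15 − 7 = +8°C.
Density altitude = 4000 + 120 × (8) = 4960 ft.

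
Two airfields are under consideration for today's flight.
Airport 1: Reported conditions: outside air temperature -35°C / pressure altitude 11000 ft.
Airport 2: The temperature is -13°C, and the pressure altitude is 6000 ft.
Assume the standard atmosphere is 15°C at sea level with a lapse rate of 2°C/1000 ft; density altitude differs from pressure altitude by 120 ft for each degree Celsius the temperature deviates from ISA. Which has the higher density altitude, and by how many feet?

Airport 1: ISA temp = -7°C, deviation -28°C, DA = 11000 + 120 × (-28) = 7640 ft.
Airport 2: ISA temp = 3°C, deviation -16°C, DA = 6000 + 120 × (-16) = 4080 ft.
Airport 1 is higher by 7640 − 4080 = 3560 ft.

Airport 1 by 3560 ft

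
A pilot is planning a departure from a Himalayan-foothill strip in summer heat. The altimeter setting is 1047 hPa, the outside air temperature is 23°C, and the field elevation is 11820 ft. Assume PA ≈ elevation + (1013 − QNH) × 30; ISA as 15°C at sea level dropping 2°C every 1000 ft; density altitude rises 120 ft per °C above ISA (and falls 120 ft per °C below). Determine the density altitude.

14352 ft

Pressure altitude = 11820 + (1013 − 1047) × 30 = 11820 + (-1020) = 10800 ft.
ISA temperature at 10800 ft = 15 − 2 × (10800/1000) = -6.6°C.
ISA deviation = 23 − (-6.6) = +29.6°C.
Density altitude = 10800 + 120 × (29.6) = 14352 ft.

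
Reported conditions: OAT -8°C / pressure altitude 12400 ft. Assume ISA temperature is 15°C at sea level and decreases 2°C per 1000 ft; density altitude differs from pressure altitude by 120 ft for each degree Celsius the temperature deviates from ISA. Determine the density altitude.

12616 ft

ISA temperature at 12400 ft = 15 − 2 × (12400/1000) = -9.8°C.
ISA deviation = -8 − (-9.8) = +1.8°C.
Density altitude = 12400 + 120 × (1.8) = 12400 + (+216) = 12616 ft.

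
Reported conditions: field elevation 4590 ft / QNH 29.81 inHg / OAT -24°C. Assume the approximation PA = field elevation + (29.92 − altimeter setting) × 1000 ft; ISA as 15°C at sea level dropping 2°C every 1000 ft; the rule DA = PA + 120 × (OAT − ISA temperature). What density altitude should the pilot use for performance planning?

Pressure altitude = 4590 + (29.92 − 29.81) × 1000 = 4590 + (+110) = 4700 ft.
ISA temperature at 4700 ft = 15 − 2 × (4700/1000) = 5.6°C.
ISA deviation = -24 − 5.6 = -29.6°C.
Density altitude = 4700 + 120 × (-29.6) = 1148 ft.

1148 ft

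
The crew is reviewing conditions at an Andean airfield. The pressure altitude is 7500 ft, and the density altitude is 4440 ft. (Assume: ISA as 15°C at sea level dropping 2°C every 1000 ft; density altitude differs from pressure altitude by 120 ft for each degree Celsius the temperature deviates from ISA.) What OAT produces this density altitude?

Density altitude − pressure altitude = 4440 − 7500 = -3060 ft.
At 120 ft/°C that is an ISA deviation of -3060/120 = -25.5°C.
ISA temperature at 7500 ft = 15 − 2 × (7500/1000) = 0°C.
OAT = ISA + deviation = 0 + (-25.5) = -25.5°C.

-25.5°C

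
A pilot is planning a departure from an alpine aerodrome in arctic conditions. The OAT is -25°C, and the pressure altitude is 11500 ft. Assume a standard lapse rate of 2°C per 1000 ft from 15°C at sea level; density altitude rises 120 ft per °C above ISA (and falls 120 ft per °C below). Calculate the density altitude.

ISA temperature at 11500 ft = 15 − 2 × (11500/1000) = -8°C.
ISA deviation = -25 − (-8) = -17°C.
Density altitude = 11500 + 120 × (-17) = 11500 + (-2040) = 9460 ft.

9460 ft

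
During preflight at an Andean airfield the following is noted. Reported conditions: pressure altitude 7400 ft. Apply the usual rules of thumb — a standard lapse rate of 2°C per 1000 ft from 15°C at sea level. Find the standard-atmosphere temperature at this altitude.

0.2°C

ISA temperature = 15 − 2 × (7400/1000) = 15 − 14.8 = 0.2°C.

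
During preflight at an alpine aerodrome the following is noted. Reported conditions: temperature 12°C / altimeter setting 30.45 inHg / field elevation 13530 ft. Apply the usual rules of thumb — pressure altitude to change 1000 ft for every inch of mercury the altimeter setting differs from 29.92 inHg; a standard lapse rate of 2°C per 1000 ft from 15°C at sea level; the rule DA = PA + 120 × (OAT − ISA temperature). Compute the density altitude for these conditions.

15760 ft

Pressure altitude = 13530 + (29.92 − 30.45) × 1000 = 13530 + (-530) = 13000 ft.
ISA temperature at 13000 ft = 15 − 2 × (13000/1000) = -11°C.
ISA deviation = 12 − (-11) = +23°C.
Density altitude = 13000 + 120 × (23) = 15760 ft.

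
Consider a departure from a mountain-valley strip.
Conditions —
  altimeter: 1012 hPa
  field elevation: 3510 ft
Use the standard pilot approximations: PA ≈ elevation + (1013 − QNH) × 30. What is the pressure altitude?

Pressure correction = (1013 − 1012) × 30 = +30 ft.
Pressure altitude = 3510 + (+30) = 3540 ft.

3540 ft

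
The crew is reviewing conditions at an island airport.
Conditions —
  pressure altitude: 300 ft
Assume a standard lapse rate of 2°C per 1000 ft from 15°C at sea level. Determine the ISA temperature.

14.4°C

ISA temperature = 15 − 2 × (300/1000) = 15 − 0.6 = 14.4°C.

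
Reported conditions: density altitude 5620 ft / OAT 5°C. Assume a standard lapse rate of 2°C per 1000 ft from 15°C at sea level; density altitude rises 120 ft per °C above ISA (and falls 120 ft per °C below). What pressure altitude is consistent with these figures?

DA = PA + 120 × (OAT − (15 − 2·PA/1000)) = PA + 120·OAT − 1800 + 0.24·PA = 1.24·PA + 120·OAT − 1800.
So 1.24·PA = 5620 − 120 × 5 + 1800 = 6820.
PA = 6820 / 1.24 = 5500 ft.

5500 ft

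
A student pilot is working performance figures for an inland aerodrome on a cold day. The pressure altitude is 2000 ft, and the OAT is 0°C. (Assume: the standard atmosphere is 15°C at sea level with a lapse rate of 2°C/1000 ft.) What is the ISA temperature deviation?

ISA temperature at 2000 ft = 15 − 2 × (2000/1000) = 11°C.
Deviation = OAT − ISA = 0 − 11 = -11°C.

ISA-11°C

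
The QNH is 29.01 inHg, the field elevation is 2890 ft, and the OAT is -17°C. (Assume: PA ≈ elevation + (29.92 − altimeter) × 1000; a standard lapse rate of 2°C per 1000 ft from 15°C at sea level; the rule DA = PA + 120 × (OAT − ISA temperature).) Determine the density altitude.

Pressure altitude = 2890 + (29.92 − 29.01) × 1000 = 2890 + (+910) = 3800 ft.
ISA temperature at 3800 ft = 15 − 2 × (3800/1000) = 7.4°C.
ISA deviation = -17 − 7.4 = -24.4°C.
Density altitude = 3800 + 120 × (-24.4) = 872 ft.

872 ft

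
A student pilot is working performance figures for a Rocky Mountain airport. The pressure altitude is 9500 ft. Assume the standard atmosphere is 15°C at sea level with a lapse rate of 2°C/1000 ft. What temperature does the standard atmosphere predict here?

ISA temperature = 15 − 2 × (9500/1000) = 15 − 19 = -4°C.

-4°C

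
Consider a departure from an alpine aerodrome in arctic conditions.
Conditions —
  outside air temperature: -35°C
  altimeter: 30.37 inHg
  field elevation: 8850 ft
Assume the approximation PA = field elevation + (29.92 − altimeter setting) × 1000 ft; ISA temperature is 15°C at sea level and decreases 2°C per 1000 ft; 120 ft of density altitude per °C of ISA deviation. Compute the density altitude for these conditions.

4416 ft

Pressure altitude = 8850 + (29.92 − 30.37) × 1000 = 8850 + (-450) = 8400 ft.
ISA temperature at 8400 ft = 15 − 2 × (8400/1000) = -1.8°C.
ISA deviation = -35 − (-1.8) = -33.2°C.
Density altitude = 8400 + 120 × (-33.2) = 4416 ft.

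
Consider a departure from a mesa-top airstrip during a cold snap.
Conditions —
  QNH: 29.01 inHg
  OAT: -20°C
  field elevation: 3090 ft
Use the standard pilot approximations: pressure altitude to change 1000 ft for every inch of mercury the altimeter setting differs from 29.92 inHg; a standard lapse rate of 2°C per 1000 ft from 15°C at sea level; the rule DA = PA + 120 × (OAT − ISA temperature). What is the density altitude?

Pressure altitude = 3090 + (29.92 − 29.01) × 1000 = 3090 + (+910) = 4000 ft.
ISA temperature at 4000 ft = 15 − 2 × (4000/1000) = 7°C.
ISA deviation = -20 − 7 = -27°C.
Density altitude = 4000 + 120 × (-27) = 760 ft.

760 ft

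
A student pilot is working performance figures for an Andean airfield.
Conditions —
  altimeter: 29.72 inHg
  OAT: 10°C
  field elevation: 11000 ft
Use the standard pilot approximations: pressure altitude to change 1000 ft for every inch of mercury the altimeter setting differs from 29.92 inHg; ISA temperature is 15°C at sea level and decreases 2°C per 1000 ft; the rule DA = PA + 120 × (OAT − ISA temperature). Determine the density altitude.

Pressure altitude = 11000 + (29.92 − 29.72) × 1000 = 11000 + (+200) = 11200 ft.
ISA temperature at 11200 ft = 15 − 2 × (11200/1000) = -7.4°C.
ISA deviation = 10 − (-7.4) = +17.4°C.
Density altitude = 11200 + 120 × (17.4) = 13288 ft.

13288 ft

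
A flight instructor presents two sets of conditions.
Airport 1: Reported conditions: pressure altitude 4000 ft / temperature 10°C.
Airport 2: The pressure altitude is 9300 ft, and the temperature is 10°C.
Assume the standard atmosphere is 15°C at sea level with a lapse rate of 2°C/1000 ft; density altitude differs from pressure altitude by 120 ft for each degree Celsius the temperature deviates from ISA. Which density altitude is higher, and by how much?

Airport 2 by 6572 ft

Airport 1: ISA temp = 7°C, deviation +3°C, DA = 4000 + 120 × 3 = 4360 ft.
Airport 2: ISA temp = -3.6°C, deviation +13.6°C, DA = 9300 + 120 × 13.6 = 10932 ft.
Airport 2 is higher by 10932 − 4360 = 6572 ft.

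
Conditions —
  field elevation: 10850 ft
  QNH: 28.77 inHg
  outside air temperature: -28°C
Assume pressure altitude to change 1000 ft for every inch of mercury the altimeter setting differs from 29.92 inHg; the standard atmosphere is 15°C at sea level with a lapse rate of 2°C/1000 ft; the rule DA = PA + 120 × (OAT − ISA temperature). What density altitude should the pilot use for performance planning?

9720 ft

Pressure altitude = 10850 + (29.92 − 28.77) × 1000 = 10850 + (+1150) = 12000 ft.
ISA temperature at 12000 ft = 15 − 2 × (12000/1000) = -9°C.
ISA deviation = -28 − (-9) = -19°C.
Density altitude = 12000 + 120 × (-19) = 9720 ft.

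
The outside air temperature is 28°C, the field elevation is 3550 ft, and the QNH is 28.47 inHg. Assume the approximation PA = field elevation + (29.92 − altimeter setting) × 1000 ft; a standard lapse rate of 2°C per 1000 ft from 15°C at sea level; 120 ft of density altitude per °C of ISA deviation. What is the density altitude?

Pressure altitude = 3550 + (29.92 − 28.47) × 1000 = 3550 + (+1450) = 5000 ft.
ISA temperature at 5000 ft = 15 − 2 × (5000/1000) = 5°C.
ISA deviation = 28 − 5 = +23°C.
Density altitude = 5000 + 120 × (23) = 7760 ft.

7760 ft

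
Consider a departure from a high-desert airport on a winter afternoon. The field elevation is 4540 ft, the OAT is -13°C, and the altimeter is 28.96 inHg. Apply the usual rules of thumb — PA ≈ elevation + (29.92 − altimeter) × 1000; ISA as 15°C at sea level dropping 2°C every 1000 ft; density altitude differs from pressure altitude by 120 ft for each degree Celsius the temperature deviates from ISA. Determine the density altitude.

Pressure altitude = 4540 + (29.92 − 28.96) × 1000 = 4540 + (+960) = 5500 ft.
ISA temperature at 5500 ft = 15 − 2 × (5500/1000) = 4°C.
ISA deviation = -13 − 4 = -17°C.
Density altitude = 5500 + 120 × (-17) = 3460 ft.

3460 ft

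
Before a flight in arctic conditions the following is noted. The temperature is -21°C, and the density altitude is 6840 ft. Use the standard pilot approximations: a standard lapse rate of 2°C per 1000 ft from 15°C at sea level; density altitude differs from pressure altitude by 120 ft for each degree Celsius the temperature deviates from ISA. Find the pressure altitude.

9000 ft

DA = PA + 120 × (OAT − (15 − 2·PA/1000)) = PA + 120·OAT − 1800 + 0.24·PA = 1.24·PA + 120·OAT − 1800.
So 1.24·PA = 6840 − 120 × (-21) + 1800 = 11160.
PA = 11160 / 1.24 = 9000 ft.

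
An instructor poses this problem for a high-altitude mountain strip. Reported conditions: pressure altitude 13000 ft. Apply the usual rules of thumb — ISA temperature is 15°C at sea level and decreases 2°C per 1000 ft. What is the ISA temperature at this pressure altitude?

ISA temperature = 15 − 2 × (13000/1000) = 15 − 26 = -11°C.

-11°C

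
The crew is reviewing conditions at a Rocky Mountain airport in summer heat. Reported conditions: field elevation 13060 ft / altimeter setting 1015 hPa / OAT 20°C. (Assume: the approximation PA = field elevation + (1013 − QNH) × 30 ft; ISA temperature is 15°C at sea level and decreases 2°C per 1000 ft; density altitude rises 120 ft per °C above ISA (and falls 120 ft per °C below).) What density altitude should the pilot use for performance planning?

Pressure altitude = 13060 + (1013 − 1015) × 30 = 13060 + (-60) = 13000 ft.
ISA temperature at 13000 ft = 15 − 2 × (13000/1000) = -11°C.
ISA deviation = 20 − (-11) = +31°C.
Density altitude = 13000 + 120 × (31) = 16720 ft.

16720 ft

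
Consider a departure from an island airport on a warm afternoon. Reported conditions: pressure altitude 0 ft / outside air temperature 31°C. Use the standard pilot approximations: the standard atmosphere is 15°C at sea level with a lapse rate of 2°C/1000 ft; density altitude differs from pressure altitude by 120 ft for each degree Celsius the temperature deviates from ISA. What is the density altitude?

1920 ft

ISA temperature at 0 ft = 15 − 2 × (0/1000) = 15°C.
ISA deviation = 31 − 15 = +16°C.
Density altitude = 0 + 120 × (16) = 0 + (+1920) = 1920 ft.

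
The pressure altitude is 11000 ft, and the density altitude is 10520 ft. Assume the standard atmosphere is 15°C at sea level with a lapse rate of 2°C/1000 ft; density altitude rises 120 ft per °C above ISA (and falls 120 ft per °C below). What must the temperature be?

Density altitude − pressure altitude = 10520 − 11000 = -480 ft.
At 120 ft/°C that is an ISA deviation of -480/120 = -4°C.
ISA temperature at 11000 ft = 15 − 2 × (11000/1000) = -7°C.
OAT = ISA + deviation = -7 + (-4) = -11°C.

-11°C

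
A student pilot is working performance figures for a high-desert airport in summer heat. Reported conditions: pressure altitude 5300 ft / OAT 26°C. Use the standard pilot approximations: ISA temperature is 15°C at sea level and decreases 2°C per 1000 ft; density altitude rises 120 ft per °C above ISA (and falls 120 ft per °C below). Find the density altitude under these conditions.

ISA temperature at 5300 ft = 15 − 2 × (5300/1000) = 4.4°C.
ISA deviation = 26 − 4.4 = +21.6°C.
Density altitude = 5300 + 120 × (21.6) = 5300 + (+2592) = 7892 ft.

7892 ft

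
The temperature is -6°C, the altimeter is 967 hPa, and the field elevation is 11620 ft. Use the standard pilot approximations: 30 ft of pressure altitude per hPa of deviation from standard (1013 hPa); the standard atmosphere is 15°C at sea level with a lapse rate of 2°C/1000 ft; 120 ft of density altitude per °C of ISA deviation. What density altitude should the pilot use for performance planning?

Pressure altitude = 11620 + (1013 − 967) × 30 = 11620 + (+1380) = 13000 ft.
ISA temperature at 13000 ft = 15 − 2 × (13000/1000) = -11°C.
ISA deviation = -6 − (-11) = +5°C.
Density altitude = 13000 + 120 × (5) = 13600 ft.

13600 ft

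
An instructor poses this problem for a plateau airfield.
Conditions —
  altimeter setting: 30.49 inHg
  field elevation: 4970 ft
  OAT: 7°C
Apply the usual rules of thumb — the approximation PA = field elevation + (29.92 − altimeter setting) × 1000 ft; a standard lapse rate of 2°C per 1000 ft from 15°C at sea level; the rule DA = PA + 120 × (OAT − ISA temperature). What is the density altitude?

Pressure altitude = 4970 + (29.92 − 30.49) × 1000 = 4970 + (-570) = 4400 ft.
ISA temperature at 4400 ft = 15 − 2 × (4400/1000) = 6.2°C.
ISA deviation = 7 − 6.2 = +0.8°C.
Density altitude = 4400 + 120 × (0.8) = 4496 ft.

4496 ft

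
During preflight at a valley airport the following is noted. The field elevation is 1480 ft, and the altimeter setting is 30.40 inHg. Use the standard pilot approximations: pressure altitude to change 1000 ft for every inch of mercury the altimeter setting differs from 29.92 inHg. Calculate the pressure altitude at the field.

Pressure correction = (29.92 − 30.40) × 1000 = -480 ft.
Pressure altitude = 1480 + (-480) = 1000 ft.

1000 ft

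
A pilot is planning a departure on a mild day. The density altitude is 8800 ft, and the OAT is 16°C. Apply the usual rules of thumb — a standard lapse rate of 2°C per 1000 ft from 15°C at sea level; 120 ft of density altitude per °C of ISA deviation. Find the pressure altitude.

7000 ft

DA = PA + 120 × (OAT − (15 − 2·PA/1000)) = PA + 120·OAT − 1800 + 0.24·PA = 1.24·PA + 120·OAT − 1800.
So 1.24·PA = 8800 − 120 × 16 + 1800 = 8680.
PA = 8680 / 1.24 = 7000 ft.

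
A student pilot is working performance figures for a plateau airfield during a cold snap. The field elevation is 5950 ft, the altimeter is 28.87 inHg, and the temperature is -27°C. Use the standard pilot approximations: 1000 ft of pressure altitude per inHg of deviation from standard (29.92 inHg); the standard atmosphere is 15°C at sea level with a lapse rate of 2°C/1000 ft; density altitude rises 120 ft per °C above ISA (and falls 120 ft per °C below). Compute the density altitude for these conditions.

3640 ft

Pressure altitude = 5950 + (29.92 − 28.87) × 1000 = 5950 + (+1050) = 7000 ft.
ISA temperature at 7000 ft = 15 − 2 × (7000/1000) = 1°C.
ISA deviation = -27 − 1 = -28°C.
Density altitude = 7000 + 120 × (-28) = 3640 ft.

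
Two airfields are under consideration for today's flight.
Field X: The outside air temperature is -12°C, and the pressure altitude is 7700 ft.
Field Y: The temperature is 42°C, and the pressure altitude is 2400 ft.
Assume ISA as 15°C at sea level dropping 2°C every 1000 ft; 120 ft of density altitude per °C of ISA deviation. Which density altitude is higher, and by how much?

Field X: ISA temp = -0.4°C, deviation -11.6°C, DA = 7700 + 120 × (-11.6) = 6308 ft.
Field Y: ISA temp = 10.2°C, deviation +31.8°C, DA = 2400 + 120 × 31.8 = 6216 ft.
Field X is higher by 6308 − 6216 = 92 ft.

Field X by 92 ft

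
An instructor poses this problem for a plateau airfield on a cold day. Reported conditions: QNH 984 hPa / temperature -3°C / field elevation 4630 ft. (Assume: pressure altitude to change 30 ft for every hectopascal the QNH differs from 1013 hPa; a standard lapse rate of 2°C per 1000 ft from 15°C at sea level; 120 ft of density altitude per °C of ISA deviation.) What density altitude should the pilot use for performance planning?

Pressure altitude = 4630 + (1013 − 984) × 30 = 4630 + (+870) = 5500 ft.
ISA temperature at 5500 ft = 15 − 2 × (5500/1000) = 4°C.
ISA deviation = -3 − 4 = -7°C.
Density altitude = 5500 + 120 × (-7) = 4660 ft.

4660 ft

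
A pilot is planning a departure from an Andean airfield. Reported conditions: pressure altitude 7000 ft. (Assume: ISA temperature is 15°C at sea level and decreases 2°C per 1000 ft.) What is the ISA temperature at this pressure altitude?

1°C

ISA temperature = 15 − 2 × (7000/1000) = 15 − 14 = 1°C.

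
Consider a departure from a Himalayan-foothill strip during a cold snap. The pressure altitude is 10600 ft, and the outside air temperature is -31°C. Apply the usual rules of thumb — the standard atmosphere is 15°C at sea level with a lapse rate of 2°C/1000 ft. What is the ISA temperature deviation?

ISA temperature at 10600 ft = 15 − 2 × (10600/1000) = -6.2°C.
Deviation = OAT − ISA = -31 − (-6.2) = -24.8°C.

ISA-24.8°C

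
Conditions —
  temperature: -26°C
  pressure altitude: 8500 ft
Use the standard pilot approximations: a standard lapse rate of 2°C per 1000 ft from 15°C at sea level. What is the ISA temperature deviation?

ISA-24°C

ISA temperature at 8500 ft = 15 − 2 × (8500/1000) = -2°C.
Deviation = OAT − ISA = -26 − (-2) = -24°C.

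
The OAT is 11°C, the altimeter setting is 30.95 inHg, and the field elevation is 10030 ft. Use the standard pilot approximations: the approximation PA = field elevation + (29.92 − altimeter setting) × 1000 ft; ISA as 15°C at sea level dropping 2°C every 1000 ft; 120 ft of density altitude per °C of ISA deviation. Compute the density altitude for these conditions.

10680 ft

Pressure altitude = 10030 + (29.92 − 30.95) × 1000 = 10030 + (-1030) = 9000 ft.
ISA temperature at 9000 ft = 15 − 2 × (9000/1000) = -3°C.
ISA deviation = 11 − (-3) = +14°C.
Density altitude = 9000 + 120 × (14) = 10680 ft.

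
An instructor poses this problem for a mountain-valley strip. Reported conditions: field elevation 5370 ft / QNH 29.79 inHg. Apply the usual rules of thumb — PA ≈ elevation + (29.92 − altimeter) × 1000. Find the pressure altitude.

5500 ft

Pressure correction = (29.92 − 29.79) × 1000 = +130 ft.
Pressure altitude = 5370 + (+130) = 5500 ft.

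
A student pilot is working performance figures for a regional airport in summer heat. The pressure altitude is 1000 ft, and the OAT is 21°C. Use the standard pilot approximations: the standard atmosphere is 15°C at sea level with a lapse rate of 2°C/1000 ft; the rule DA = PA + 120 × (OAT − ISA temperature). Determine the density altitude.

1960 ft

ISA temperature at 1000 ft = 15 − 2 × (1000/1000) = 13°C.
ISA deviation = 21 − 13 = +8°C.
Density altitude = 1000 + 120 × (8) = 1000 + (+960) = 1960 ft.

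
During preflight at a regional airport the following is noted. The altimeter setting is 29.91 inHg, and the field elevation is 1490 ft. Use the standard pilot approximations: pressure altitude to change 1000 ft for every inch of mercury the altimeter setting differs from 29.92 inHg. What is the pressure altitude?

Pressure correction = (29.92 − 29.91) × 1000 = +10 ft.
Pressure altitude = 1490 + (+10) = 1500 ft.

1500 ft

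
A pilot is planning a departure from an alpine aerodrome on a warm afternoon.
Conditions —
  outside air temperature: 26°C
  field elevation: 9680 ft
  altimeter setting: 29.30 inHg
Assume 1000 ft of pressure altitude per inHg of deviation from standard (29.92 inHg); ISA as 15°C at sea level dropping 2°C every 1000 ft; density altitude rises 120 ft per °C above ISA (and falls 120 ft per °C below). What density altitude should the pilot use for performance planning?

14092 ft

Pressure altitude = 9680 + (29.92 − 29.30) × 1000 = 9680 + (+620) = 10300 ft.
ISA temperature at 10300 ft = 15 − 2 × (10300/1000) = -5.6°C.
ISA deviation = 26 − (-5.6) = +31.6°C.
Density altitude = 10300 + 120 × (31.6) = 14092 ft.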